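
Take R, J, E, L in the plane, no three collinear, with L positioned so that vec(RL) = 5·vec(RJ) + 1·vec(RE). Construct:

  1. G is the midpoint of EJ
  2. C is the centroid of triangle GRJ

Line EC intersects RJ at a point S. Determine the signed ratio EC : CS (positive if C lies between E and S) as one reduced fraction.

Set R = (0, 0), J = (1, 0), E = (0, 1), L = (5, 1); any affine frame gives the same invariant.
1. G is the midpoint of EJ ⇒ G = (1/2, 1/2)
2. C is the centroid of triangle GRJ ⇒ C = (1/2, 1/6)
line EC meets RJ at S = (3/5, 0)
C = E + t·(S−E) with t = 5/6, so EC:CS = 5/6:1/6

EC:CS = 5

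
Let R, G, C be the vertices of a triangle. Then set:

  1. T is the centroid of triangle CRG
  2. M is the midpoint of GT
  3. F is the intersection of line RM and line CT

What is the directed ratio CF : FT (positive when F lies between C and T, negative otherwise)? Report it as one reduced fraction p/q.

Work in coordinates with R = (0, 0), G = (1, 0), C = (0, 1).
1. T is the centroid of triangle CRG ⇒ T = (1/3, 1/3)
2. M is the midpoint of GT ⇒ M = (2/3, 1/6)
3. F is the intersection of line RM and line CT ⇒ F = (4/9, 1/9)
F = C + t·(T−C) with t = 4/3, so CF:FT = t:(1−t) = 4/3:-1/3

CF:FT = -4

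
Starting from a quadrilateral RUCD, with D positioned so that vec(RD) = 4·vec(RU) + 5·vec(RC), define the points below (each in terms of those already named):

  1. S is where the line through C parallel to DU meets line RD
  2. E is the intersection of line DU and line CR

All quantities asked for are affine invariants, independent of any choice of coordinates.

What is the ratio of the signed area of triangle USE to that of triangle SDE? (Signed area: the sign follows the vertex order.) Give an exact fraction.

[USE]:[SDE] = -1/4

Set R = (0, 0), U = (1, 0), C = (0, 1), D = (4, 5); any affine frame gives the same invariant.
1. S is where the line through C parallel to DU meets line RD ⇒ S = (-12/5, -3)
2. E is the intersection of line DU and line CR ⇒ E = (0, -5/3)
2·[USE] = 8/3, 2·[SDE] = -32/3
[USE]:[SDE] = 8/3:-32/3 = -1/4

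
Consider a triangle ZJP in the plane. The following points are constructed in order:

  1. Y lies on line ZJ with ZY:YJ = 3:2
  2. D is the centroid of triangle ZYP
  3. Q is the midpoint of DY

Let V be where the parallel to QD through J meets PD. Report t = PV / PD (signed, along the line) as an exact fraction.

t = 1/3

Assign Z = (0, 0), J = (1, 0), P = (0, 1) — the answer is frame-independent, so this choice is without loss of generality.
1. Y lies on line ZJ with ZY:YJ = 3:2 ⇒ Y = (3/5, 0)
2. D is the centroid of triangle ZYP ⇒ D = (1/5, 1/3)
3. Q is the midpoint of DY ⇒ Q = (2/5, 1/6)
through J parallel to QD: direction (-1/5, 1/6); meets PD at V = (1/15, 7/9)
V = P + t·(D−P) with t = 1/3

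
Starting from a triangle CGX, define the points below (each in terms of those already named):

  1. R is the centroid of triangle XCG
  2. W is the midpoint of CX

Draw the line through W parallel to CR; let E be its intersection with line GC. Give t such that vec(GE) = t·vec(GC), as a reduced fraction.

t = 3/2

Set C = (0, 0), G = (1, 0), X = (0, 1); any affine frame gives the same invariant.
1. R is the centroid of triangle XCG ⇒ R = (1/3, 1/3)
2. W is the midpoint of CX ⇒ W = (0, 1/2)
through W parallel to CR: direction (1/3, 1/3); meets GC at E = (-1/2, 0)
E = G + t·(C−G) with t = 3/2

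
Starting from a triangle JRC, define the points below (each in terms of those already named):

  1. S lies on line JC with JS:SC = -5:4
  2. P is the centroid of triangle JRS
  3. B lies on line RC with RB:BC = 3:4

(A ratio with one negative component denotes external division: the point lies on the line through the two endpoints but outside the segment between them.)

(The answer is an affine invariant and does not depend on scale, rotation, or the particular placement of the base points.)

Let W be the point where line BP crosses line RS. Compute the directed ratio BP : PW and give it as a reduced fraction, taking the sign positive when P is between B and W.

Work in coordinates with J = (0, 0), R = (1, 0), C = (0, 1).
1. S lies on line JC with JS:SC = -5:4 ⇒ S = (0, 5)
2. P is the centroid of triangle JRS ⇒ P = (1/3, 5/3)
3. B lies on line RC with RB:BC = 3:4 ⇒ B = (4/7, 3/7)
line BP meets RS at W = (-8, 45)
P = B + t·(W−B) with t = 1/36, so BP:PW = 1/36:35/36

BP:PW = 1/35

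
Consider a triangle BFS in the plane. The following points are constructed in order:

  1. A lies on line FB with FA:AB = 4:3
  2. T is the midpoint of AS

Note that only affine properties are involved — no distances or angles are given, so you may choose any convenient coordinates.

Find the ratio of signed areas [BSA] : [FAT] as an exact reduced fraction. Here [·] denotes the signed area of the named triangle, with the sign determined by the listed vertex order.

Set B = (0, 0), F = (1, 0), S = (0, 1); any affine frame gives the same invariant.
1. A lies on line FB with FA:AB = 4:3 ⇒ A = (3/7, 0)
2. T is the midpoint of AS ⇒ T = (3/14, 1/2)
2·[BSA] = -3/7, 2·[FAT] = -2/7
[BSA]:[FAT] = -3/7:-2/7 = 3/2

[BSA]:[FAT] = 3/2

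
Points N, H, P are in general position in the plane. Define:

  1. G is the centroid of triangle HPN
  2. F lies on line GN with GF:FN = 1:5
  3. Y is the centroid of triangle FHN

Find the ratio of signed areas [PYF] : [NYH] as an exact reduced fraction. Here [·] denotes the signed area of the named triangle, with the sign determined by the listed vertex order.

[PYF]:[NYH] = 3/5

Set N = (0, 0), H = (1, 0), P = (0, 1); any affine frame gives the same invariant.
1. G is the centroid of triangle HPN ⇒ G = (1/3, 1/3)
2. F lies on line GN with GF:FN = 1:5 ⇒ F = (5/18, 5/18)
3. Y is the centroid of triangle FHN ⇒ Y = (23/54, 5/54)
2·[PYF] = -1/18, 2·[NYH] = -5/54
[PYF]:[NYH] = -1/18:-5/54 = 3/5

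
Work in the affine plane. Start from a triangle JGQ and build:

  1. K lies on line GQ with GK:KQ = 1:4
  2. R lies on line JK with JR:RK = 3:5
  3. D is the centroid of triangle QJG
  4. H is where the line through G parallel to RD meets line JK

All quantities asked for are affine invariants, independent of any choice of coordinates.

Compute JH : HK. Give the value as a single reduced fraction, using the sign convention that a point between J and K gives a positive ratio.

JH:HK = -31/7

Assign J = (0, 0), G = (1, 0), Q = (0, 1) — the answer is frame-independent, so this choice is without loss of generality.
1. K lies on line GQ with GK:KQ = 1:4 ⇒ K = (4/5, 1/5)
2. R lies on line JK with JR:RK = 3:5 ⇒ R = (3/10, 3/40)
3. D is the centroid of triangle QJG ⇒ D = (1/3, 1/3)
4. H is where the line through G parallel to RD meets line JK ⇒ H = (31/30, 31/120)
H = J + t·(K−J) with t = 31/24, so JH:HK = t:(1−t) = 31/24:-7/24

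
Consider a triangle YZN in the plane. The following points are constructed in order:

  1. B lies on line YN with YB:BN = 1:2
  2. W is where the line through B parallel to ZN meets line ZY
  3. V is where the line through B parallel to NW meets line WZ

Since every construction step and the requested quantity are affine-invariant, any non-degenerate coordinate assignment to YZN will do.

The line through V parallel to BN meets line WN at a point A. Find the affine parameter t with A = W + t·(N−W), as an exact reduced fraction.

Set Y = (0, 0), Z = (1, 0), N = (0, 1); any affine frame gives the same invariant.
1. B lies on line YN with YB:BN = 1:2 ⇒ B = (0, 1/3)
2. W is where the line through B parallel to ZN meets line ZY ⇒ W = (1/3, 0)
3. V is where the line through B parallel to NW meets line WZ ⇒ V = (1/9, 0)
through V parallel to BN: direction (0, 2/3); meets WN at A = (1/9, 2/3)
A = W + t·(N−W) with t = 2/3

t = 2/3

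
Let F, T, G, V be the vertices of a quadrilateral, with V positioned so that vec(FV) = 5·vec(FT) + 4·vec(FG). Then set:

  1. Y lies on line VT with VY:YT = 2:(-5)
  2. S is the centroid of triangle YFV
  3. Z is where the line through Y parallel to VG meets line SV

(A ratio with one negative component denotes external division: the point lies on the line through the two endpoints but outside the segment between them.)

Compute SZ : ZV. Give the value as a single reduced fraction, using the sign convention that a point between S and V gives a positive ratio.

Assign F = (0, 0), T = (1, 0), G = (0, 1), V = (5, 4) — the answer is frame-independent, so this choice is without loss of generality.
1. Y lies on line VT with VY:YT = 2:(-5) ⇒ Y = (23/3, 20/3)
2. S is the centroid of triangle YFV ⇒ S = (38/9, 32/9)
3. Z is where the line through Y parallel to VG meets line SV ⇒ Z = (-97/3, -52/3)
Z = S + t·(V−S) with t = -47, so SZ:ZV = t:(1−t) = -47:48

SZ:ZV = -47/48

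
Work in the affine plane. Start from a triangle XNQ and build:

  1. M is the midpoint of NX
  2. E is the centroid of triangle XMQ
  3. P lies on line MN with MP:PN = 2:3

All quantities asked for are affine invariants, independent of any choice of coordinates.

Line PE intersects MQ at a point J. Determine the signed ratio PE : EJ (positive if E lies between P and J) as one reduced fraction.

PE:EJ = -11/5

Work in coordinates with X = (0, 0), N = (1, 0), Q = (0, 1).
1. M is the midpoint of NX ⇒ M = (1/2, 0)
2. E is the centroid of triangle XMQ ⇒ E = (1/6, 1/3)
3. P lies on line MN with MP:PN = 2:3 ⇒ P = (7/10, 0)
line PE meets MQ at J = (9/22, 2/11)
E = P + t·(J−P) with t = 11/6, so PE:EJ = 11/6:-5/6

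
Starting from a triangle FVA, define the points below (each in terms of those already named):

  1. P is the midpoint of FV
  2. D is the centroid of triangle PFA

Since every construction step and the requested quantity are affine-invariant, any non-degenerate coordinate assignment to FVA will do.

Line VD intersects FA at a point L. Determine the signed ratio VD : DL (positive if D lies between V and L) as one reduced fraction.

VD:DL = 5

Assign F = (0, 0), V = (1, 0), A = (0, 1) — the answer is frame-independent, so this choice is without loss of generality.
1. P is the midpoint of FV ⇒ P = (1/2, 0)
2. D is the centroid of triangle PFA ⇒ D = (1/6, 1/3)
line VD meets FA at L = (0, 2/5)
D = V + t·(L−V) with t = 5/6, so VD:DL = 5/6:1/6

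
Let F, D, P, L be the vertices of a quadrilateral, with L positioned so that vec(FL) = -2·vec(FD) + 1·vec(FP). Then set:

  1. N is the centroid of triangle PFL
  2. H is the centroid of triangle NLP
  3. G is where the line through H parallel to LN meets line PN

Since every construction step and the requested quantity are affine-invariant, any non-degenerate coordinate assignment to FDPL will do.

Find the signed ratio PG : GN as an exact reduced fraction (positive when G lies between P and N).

PG:GN = 2

Set F = (0, 0), D = (1, 0), P = (0, 1), L = (-2, 1); any affine frame gives the same invariant.
1. N is the centroid of triangle PFL ⇒ N = (-2/3, 2/3)
2. H is the centroid of triangle NLP ⇒ H = (-8/9, 8/9)
3. G is where the line through H parallel to LN meets line PN ⇒ G = (-4/9, 7/9)
G = P + t·(N−P) with t = 2/3, so PG:GN = t:(1−t) = 2/3:1/3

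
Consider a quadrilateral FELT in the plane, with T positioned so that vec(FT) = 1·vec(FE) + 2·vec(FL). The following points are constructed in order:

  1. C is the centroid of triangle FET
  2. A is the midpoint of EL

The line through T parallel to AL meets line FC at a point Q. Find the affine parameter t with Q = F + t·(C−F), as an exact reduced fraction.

t = 9/4

Set F = (0, 0), E = (1, 0), L = (0, 1), T = (1, 2); any affine frame gives the same invariant.
1. C is the centroid of triangle FET ⇒ C = (2/3, 2/3)
2. A is the midpoint of EL ⇒ A = (1/2, 1/2)
through T parallel to AL: direction (-1/2, 1/2); meets FC at Q = (3/2, 3/2)
Q = F + t·(C−F) with t = 9/4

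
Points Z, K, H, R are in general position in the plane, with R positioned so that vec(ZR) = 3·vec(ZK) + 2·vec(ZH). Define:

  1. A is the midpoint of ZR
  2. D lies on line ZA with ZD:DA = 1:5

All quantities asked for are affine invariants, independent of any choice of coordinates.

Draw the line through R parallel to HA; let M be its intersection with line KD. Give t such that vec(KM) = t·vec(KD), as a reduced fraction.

Assign Z = (0, 0), K = (1, 0), H = (0, 1), R = (3, 2) — the answer is frame-independent, so this choice is without loss of generality.
1. A is the midpoint of ZR ⇒ A = (3/2, 1)
2. D lies on line ZA with ZD:DA = 1:5 ⇒ D = (1/4, 1/6)
through R parallel to HA: direction (3/2, 0); meets KD at M = (-8, 2)
M = K + t·(D−K) with t = 12

t = 12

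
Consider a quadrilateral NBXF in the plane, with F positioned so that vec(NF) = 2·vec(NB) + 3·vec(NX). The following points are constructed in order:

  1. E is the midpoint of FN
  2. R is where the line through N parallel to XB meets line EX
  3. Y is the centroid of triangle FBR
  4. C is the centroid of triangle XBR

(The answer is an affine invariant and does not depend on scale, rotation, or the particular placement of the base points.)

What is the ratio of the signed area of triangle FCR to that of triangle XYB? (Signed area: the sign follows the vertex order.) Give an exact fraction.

[FCR]:[XYB] = 19/9

Set N = (0, 0), B = (1, 0), X = (0, 1), F = (2, 3); any affine frame gives the same invariant.
1. E is the midpoint of FN ⇒ E = (1, 3/2)
2. R is where the line through N parallel to XB meets line EX ⇒ R = (-2/3, 2/3)
3. Y is the centroid of triangle FBR ⇒ Y = (7/9, 11/9)
4. C is the centroid of triangle XBR ⇒ C = (1/9, 5/9)
2·[FCR] = -19/9, 2·[XYB] = -1
[FCR]:[XYB] = -19/9:-1 = 19/9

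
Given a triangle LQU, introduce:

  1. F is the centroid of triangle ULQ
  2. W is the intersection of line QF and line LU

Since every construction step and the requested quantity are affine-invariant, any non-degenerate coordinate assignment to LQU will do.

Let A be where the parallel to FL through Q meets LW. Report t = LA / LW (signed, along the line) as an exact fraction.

Assign L = (0, 0), Q = (1, 0), U = (0, 1) — the answer is frame-independent, so this choice is without loss of generality.
1. F is the centroid of triangle ULQ ⇒ F = (1/3, 1/3)
2. W is the intersection of line QF and line LU ⇒ W = (0, 1/2)
through Q parallel to FL: direction (-1/3, -1/3); meets LW at A = (0, -1)
A = L + t·(W−L) with t = -2

t = -2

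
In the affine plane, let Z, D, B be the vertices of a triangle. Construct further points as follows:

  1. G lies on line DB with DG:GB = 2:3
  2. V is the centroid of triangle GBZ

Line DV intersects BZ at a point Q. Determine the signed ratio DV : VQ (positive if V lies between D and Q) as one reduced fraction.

DV:VQ = 4

Choose coordinates Z = (0, 0), D = (1, 0), B = (0, 1).
1. G lies on line DB with DG:GB = 2:3 ⇒ G = (3/5, 2/5)
2. V is the centroid of triangle GBZ ⇒ V = (1/5, 7/15)
line DV meets BZ at Q = (0, 7/12)
V = D + t·(Q−D) with t = 4/5, so DV:VQ = 4/5:1/5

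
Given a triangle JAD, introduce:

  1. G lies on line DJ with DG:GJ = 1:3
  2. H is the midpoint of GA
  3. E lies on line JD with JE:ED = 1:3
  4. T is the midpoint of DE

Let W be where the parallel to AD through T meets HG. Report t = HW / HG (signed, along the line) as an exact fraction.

t = 2

Work in coordinates with J = (0, 0), A = (1, 0), D = (0, 1).
1. G lies on line DJ with DG:GJ = 1:3 ⇒ G = (0, 3/4)
2. H is the midpoint of GA ⇒ H = (1/2, 3/8)
3. E lies on line JD with JE:ED = 1:3 ⇒ E = (0, 1/4)
4. T is the midpoint of DE ⇒ T = (0, 5/8)
through T parallel to AD: direction (-1, 1); meets HG at W = (-1/2, 9/8)
W = H + t·(G−H) with t = 2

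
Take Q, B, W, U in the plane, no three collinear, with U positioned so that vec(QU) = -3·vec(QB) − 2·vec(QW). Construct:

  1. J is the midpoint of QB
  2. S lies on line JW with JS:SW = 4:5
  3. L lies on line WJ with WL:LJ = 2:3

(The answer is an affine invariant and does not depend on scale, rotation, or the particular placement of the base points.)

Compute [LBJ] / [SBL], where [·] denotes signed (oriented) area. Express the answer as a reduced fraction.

Assign Q = (0, 0), B = (1, 0), W = (0, 1), U = (-3, -2) — the answer is frame-independent, so this choice is without loss of generality.
1. J is the midpoint of QB ⇒ J = (1/2, 0)
2. S lies on line JW with JS:SW = 4:5 ⇒ S = (5/18, 4/9)
3. L lies on line WJ with WL:LJ = 2:3 ⇒ L = (1/5, 3/5)
2·[LBJ] = -3/10, 2·[SBL] = 7/90
[LBJ]:[SBL] = -3/10:7/90 = -27/7

[LBJ]:[SBL] = -27/7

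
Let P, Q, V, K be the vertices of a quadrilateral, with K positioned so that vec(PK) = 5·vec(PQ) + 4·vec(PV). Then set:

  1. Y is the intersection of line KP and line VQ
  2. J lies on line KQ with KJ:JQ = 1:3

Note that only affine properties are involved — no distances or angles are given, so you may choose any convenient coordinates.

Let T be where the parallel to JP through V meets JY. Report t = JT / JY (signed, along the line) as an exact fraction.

t = 36

Set P = (0, 0), Q = (1, 0), V = (0, 1), K = (5, 4); any affine frame gives the same invariant.
1. Y is the intersection of line KP and line VQ ⇒ Y = (5/9, 4/9)
2. J lies on line KQ with KJ:JQ = 1:3 ⇒ J = (4, 3)
through V parallel to JP: direction (-4, -3); meets JY at T = (-120, -89)
T = J + t·(Y−J) with t = 36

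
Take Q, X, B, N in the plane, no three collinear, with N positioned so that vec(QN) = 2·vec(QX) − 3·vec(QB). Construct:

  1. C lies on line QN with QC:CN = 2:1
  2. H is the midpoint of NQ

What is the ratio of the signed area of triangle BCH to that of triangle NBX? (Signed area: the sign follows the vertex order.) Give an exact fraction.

Work in coordinates with Q = (0, 0), X = (1, 0), B = (0, 1), N = (2, -3).
1. C lies on line QN with QC:CN = 2:1 ⇒ C = (4/3, -2)
2. H is the midpoint of NQ ⇒ H = (1, -3/2)
2·[BCH] = -1/3, 2·[NBX] = -2
[BCH]:[NBX] = -1/3:-2 = 1/6

[BCH]:[NBX] = 1/6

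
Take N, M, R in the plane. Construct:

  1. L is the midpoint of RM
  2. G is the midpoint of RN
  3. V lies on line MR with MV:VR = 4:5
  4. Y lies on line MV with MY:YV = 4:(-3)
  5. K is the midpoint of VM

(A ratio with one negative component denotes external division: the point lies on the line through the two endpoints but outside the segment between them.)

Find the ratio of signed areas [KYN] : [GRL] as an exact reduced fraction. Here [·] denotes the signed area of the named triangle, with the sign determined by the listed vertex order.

Choose coordinates N = (0, 0), M = (1, 0), R = (0, 1).
1. L is the midpoint of RM ⇒ L = (1/2, 1/2)
2. G is the midpoint of RN ⇒ G = (0, 1/2)
3. V lies on line MR with MV:VR = 4:5 ⇒ V = (5/9, 4/9)
4. Y lies on line MV with MY:YV = 4:(-3) ⇒ Y = (-7/9, 16/9)
5. K is the midpoint of VM ⇒ K = (7/9, 2/9)
2·[KYN] = 14/9, 2·[GRL] = -1/4
[KYN]:[GRL] = 14/9:-1/4 = -56/9

[KYN]:[GRL] = -56/9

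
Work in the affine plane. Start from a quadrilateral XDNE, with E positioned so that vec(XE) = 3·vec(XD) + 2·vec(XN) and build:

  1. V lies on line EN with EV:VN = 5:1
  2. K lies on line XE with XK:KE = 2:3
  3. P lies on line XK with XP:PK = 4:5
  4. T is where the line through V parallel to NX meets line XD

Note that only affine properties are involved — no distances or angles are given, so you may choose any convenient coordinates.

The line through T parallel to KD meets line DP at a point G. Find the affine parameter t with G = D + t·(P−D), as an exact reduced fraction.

t = 9/10

Work in coordinates with X = (0, 0), D = (1, 0), N = (0, 1), E = (3, 2).
1. V lies on line EN with EV:VN = 5:1 ⇒ V = (1/2, 7/6)
2. K lies on line XE with XK:KE = 2:3 ⇒ K = (6/5, 4/5)
3. P lies on line XK with XP:PK = 4:5 ⇒ P = (8/15, 16/45)
4. T is where the line through V parallel to NX meets line XD ⇒ T = (1/2, 0)
through T parallel to KD: direction (-1/5, -4/5); meets DP at G = (29/50, 8/25)
G = D + t·(P−D) with t = 9/10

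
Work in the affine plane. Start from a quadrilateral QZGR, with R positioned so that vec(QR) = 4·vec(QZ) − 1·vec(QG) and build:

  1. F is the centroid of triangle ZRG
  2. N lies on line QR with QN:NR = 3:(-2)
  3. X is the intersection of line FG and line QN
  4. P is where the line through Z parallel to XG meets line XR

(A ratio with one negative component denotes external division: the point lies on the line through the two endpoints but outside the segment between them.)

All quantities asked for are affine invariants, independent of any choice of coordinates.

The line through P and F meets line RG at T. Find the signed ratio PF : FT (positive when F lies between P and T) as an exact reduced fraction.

Choose coordinates Q = (0, 0), Z = (1, 0), G = (0, 1), R = (4, -1).
1. F is the centroid of triangle ZRG ⇒ F = (5/3, 0)
2. N lies on line QR with QN:NR = 3:(-2) ⇒ N = (12, -3)
3. X is the intersection of line FG and line QN ⇒ X = (20/7, -5/7)
4. P is where the line through Z parallel to XG meets line XR ⇒ P = (12/7, -3/7)
line PF meets RG at T = (28/17, 3/17)
F = P + t·(T−P) with t = 17/24, so PF:FT = 17/24:7/24

PF:FT = 17/7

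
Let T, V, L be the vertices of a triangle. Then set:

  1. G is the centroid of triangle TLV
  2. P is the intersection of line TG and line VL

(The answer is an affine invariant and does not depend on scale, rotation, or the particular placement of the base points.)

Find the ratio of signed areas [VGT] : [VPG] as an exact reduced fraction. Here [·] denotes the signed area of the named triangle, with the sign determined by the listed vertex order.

Assign T = (0, 0), V = (1, 0), L = (0, 1) — the answer is frame-independent, so this choice is without loss of generality.
1. G is the centroid of triangle TLV ⇒ G = (1/3, 1/3)
2. P is the intersection of line TG and line VL ⇒ P = (1/2, 1/2)
2·[VGT] = 1/3, 2·[VPG] = 1/6
[VGT]:[VPG] = 1/3:1/6 = 2

[VGT]:[VPG] = 2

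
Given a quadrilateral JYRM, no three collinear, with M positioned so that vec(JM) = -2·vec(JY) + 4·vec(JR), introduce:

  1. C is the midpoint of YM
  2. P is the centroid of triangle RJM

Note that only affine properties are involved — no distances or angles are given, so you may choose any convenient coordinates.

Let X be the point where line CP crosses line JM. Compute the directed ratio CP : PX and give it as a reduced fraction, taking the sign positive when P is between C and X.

Work in coordinates with J = (0, 0), Y = (1, 0), R = (0, 1), M = (-2, 4).
1. C is the midpoint of YM ⇒ C = (-1/2, 2)
2. P is the centroid of triangle RJM ⇒ P = (-2/3, 5/3)
line CP meets JM at X = (-3/4, 3/2)
P = C + t·(X−C) with t = 2/3, so CP:PX = 2/3:1/3

CP:PX = 2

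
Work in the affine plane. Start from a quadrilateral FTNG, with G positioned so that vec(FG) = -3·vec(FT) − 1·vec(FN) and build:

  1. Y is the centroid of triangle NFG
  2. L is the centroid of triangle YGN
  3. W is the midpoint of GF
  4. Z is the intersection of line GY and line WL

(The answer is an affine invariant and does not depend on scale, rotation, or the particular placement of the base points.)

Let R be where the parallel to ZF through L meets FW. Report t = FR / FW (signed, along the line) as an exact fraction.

Work in coordinates with F = (0, 0), T = (1, 0), N = (0, 1), G = (-3, -1).
1. Y is the centroid of triangle NFG ⇒ Y = (-1, 0)
2. L is the centroid of triangle YGN ⇒ L = (-4/3, 0)
3. W is the midpoint of GF ⇒ W = (-3/2, -1/2)
4. Z is the intersection of line GY and line WL ⇒ Z = (-7/5, -1/5)
through L parallel to ZF: direction (7/5, 1/5); meets FW at R = (1, 1/3)
R = F + t·(W−F) with t = -2/3

t = -2/3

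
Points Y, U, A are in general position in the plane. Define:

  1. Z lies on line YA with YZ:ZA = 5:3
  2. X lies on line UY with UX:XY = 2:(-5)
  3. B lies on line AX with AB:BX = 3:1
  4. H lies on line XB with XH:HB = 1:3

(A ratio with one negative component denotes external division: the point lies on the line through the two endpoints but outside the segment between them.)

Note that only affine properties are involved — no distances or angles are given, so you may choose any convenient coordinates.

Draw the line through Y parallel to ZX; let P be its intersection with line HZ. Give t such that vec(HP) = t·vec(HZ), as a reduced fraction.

Choose coordinates Y = (0, 0), U = (1, 0), A = (0, 1).
1. Z lies on line YA with YZ:ZA = 5:3 ⇒ Z = (0, 5/8)
2. X lies on line UY with UX:XY = 2:(-5) ⇒ X = (5/3, 0)
3. B lies on line AX with AB:BX = 3:1 ⇒ B = (5/4, 1/4)
4. H lies on line XB with XH:HB = 1:3 ⇒ H = (25/16, 1/16)
through Y parallel to ZX: direction (5/3, -5/8); meets HZ at P = (-125/3, 125/8)
P = H + t·(Z−H) with t = 83/3

t = 83/3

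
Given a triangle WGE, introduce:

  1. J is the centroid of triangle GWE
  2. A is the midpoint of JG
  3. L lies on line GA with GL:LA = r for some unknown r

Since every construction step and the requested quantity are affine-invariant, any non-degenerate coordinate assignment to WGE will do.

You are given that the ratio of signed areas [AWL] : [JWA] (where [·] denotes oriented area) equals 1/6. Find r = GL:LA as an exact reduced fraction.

Assign W = (0, 0), G = (1, 0), E = (0, 1) — the answer is frame-independent, so this choice is without loss of generality.
1. J is the centroid of triangle GWE ⇒ J = (1/3, 1/3)
2. A is the midpoint of JG ⇒ A = (2/3, 1/6)
3. With GL:LA = r, write λ = r/(r+1) so L = G + λ·(A−G); L is affine-linear in λ
Every point depending on L is an affine combination of L and λ-independent points, so each such coordinate is linear in λ; the λ² term in each signed area is a multiple of (A−G)×(A−G) = 0, so 2·[AWL] and 2·[JWA] are each linear in λ. Evaluating at λ=0 and λ=1:
  2·[AWL] = -1/6·λ + 1/6,   2·[JWA] = 1/6
So [AWL]:[JWA] = (-1/6·λ + 1/6) / (1/6). Setting this equal to 1/6:
  -1/6·λ + 1/6 = 1/6·(1/6)  ⇒  λ = 5/6
Then r = λ/(1−λ) = (5/6)/(1/6) = 5. Check: with r = 5, L = (13/18, 5/36) and [AWL]:[JWA] = 1/6 as required.

r = 5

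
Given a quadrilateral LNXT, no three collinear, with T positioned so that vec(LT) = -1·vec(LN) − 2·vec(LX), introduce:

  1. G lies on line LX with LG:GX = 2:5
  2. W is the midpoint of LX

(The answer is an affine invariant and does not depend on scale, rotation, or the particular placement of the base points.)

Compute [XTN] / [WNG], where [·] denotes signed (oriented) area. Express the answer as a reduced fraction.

Assign L = (0, 0), N = (1, 0), X = (0, 1), T = (-1, -2) — the answer is frame-independent, so this choice is without loss of generality.
1. G lies on line LX with LG:GX = 2:5 ⇒ G = (0, 2/7)
2. W is the midpoint of LX ⇒ W = (0, 1/2)
2·[XTN] = 4, 2·[WNG] = -3/14
[XTN]:[WNG] = 4:-3/14 = -56/3

[XTN]:[WNG] = -56/3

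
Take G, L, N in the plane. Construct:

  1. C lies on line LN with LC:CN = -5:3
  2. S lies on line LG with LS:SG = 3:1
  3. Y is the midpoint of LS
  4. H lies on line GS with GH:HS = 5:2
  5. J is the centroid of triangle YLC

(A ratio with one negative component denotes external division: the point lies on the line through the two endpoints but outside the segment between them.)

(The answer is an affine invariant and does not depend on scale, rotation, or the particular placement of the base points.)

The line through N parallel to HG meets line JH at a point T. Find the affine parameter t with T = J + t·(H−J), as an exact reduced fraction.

t = -1/5

Choose coordinates G = (0, 0), L = (1, 0), N = (0, 1).
1. C lies on line LN with LC:CN = -5:3 ⇒ C = (-3/2, 5/2)
2. S lies on line LG with LS:SG = 3:1 ⇒ S = (1/4, 0)
3. Y is the midpoint of LS ⇒ Y = (5/8, 0)
4. H lies on line GS with GH:HS = 5:2 ⇒ H = (5/28, 0)
5. J is the centroid of triangle YLC ⇒ J = (1/24, 5/6)
through N parallel to HG: direction (-5/28, 0); meets JH at T = (1/70, 1)
T = J + t·(H−J) with t = -1/5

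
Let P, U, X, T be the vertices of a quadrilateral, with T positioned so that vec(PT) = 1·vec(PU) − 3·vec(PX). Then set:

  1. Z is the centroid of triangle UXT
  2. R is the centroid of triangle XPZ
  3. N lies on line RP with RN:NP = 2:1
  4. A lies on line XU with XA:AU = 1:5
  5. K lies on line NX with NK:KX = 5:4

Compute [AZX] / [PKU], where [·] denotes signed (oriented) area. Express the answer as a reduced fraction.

Work in coordinates with P = (0, 0), U = (1, 0), X = (0, 1), T = (1, -3).
1. Z is the centroid of triangle UXT ⇒ Z = (2/3, -2/3)
2. R is the centroid of triangle XPZ ⇒ R = (2/9, 1/9)
3. N lies on line RP with RN:NP = 2:1 ⇒ N = (2/27, 1/27)
4. A lies on line XU with XA:AU = 1:5 ⇒ A = (1/6, 5/6)
5. K lies on line NX with NK:KX = 5:4 ⇒ K = (8/243, 139/243)
2·[AZX] = -1/6, 2·[PKU] = -139/243
[AZX]:[PKU] = -1/6:-139/243 = 81/278

[AZX]:[PKU] = 81/278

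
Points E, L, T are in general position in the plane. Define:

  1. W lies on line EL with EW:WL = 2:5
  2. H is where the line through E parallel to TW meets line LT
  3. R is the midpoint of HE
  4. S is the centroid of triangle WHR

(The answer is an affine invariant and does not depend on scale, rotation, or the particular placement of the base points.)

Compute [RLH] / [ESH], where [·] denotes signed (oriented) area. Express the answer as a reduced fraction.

Set E = (0, 0), L = (1, 0), T = (0, 1); any affine frame gives the same invariant.
1. W lies on line EL with EW:WL = 2:5 ⇒ W = (2/7, 0)
2. H is where the line through E parallel to TW meets line LT ⇒ H = (-2/5, 7/5)
3. R is the midpoint of HE ⇒ R = (-1/5, 7/10)
4. S is the centroid of triangle WHR ⇒ S = (-11/105, 7/10)
2·[RLH] = 7/10, 2·[ESH] = 2/15
[RLH]:[ESH] = 7/10:2/15 = 21/4

[RLH]:[ESH] = 21/4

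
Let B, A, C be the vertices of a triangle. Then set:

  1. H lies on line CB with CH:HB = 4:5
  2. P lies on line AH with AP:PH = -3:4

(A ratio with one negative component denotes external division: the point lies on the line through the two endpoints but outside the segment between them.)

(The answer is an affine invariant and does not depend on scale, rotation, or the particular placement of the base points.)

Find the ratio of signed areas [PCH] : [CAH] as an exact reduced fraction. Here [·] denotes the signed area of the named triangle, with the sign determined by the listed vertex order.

[PCH]:[CAH] = -4

Choose coordinates B = (0, 0), A = (1, 0), C = (0, 1).
1. H lies on line CB with CH:HB = 4:5 ⇒ H = (0, 5/9)
2. P lies on line AH with AP:PH = -3:4 ⇒ P = (4, -5/3)
2·[PCH] = 16/9, 2·[CAH] = -4/9
[PCH]:[CAH] = 16/9:-4/9 = -4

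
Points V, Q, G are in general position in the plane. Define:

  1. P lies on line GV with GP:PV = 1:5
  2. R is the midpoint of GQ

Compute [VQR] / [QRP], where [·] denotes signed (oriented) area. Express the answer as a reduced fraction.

[VQR]:[QRP] = 6

Work in coordinates with V = (0, 0), Q = (1, 0), G = (0, 1).
1. P lies on line GV with GP:PV = 1:5 ⇒ P = (0, 5/6)
2. R is the midpoint of GQ ⇒ R = (1/2, 1/2)
2·[VQR] = 1/2, 2·[QRP] = 1/12
[VQR]:[QRP] = 1/2:1/12 = 6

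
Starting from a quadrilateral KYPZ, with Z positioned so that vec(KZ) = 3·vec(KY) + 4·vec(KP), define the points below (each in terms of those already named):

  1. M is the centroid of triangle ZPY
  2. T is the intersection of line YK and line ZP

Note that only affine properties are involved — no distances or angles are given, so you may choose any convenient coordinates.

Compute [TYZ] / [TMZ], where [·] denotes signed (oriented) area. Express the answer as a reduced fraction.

[TYZ]:[TMZ] = 3

Choose coordinates K = (0, 0), Y = (1, 0), P = (0, 1), Z = (3, 4).
1. M is the centroid of triangle ZPY ⇒ M = (4/3, 5/3)
2. T is the intersection of line YK and line ZP ⇒ T = (-1, 0)
2·[TYZ] = 8, 2·[TMZ] = 8/3
[TYZ]:[TMZ] = 8:8/3 = 3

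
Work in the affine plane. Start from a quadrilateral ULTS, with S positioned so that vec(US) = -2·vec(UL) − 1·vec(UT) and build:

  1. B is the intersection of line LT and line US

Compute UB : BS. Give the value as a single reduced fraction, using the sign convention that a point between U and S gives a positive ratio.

Assign U = (0, 0), L = (1, 0), T = (0, 1), S = (-2, -1) — the answer is frame-independent, so this choice is without loss of generality.
1. B is the intersection of line LT and line US ⇒ B = (2/3, 1/3)
B = U + t·(S−U) with t = -1/3, so UB:BS = t:(1−t) = -1/3:4/3

UB:BS = -1/4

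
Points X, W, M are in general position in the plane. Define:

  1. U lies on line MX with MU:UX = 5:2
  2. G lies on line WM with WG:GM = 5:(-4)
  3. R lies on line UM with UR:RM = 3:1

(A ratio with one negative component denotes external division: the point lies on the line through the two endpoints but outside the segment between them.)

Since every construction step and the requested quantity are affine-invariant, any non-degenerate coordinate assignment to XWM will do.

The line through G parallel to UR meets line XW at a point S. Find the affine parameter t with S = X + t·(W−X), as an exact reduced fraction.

Assign X = (0, 0), W = (1, 0), M = (0, 1) — the answer is frame-independent, so this choice is without loss of generality.
1. U lies on line MX with MU:UX = 5:2 ⇒ U = (0, 2/7)
2. G lies on line WM with WG:GM = 5:(-4) ⇒ G = (-4, 5)
3. R lies on line UM with UR:RM = 3:1 ⇒ R = (0, 23/28)
through G parallel to UR: direction (0, 15/28); meets XW at S = (-4, 0)
S = X + t·(W−X) with t = -4

t = -4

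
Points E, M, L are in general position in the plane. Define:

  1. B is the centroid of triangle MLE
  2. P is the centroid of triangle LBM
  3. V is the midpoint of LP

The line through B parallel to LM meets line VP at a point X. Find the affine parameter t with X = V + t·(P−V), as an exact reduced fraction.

t = 5

Set E = (0, 0), M = (1, 0), L = (0, 1); any affine frame gives the same invariant.
1. B is the centroid of triangle MLE ⇒ B = (1/3, 1/3)
2. P is the centroid of triangle LBM ⇒ P = (4/9, 4/9)
3. V is the midpoint of LP ⇒ V = (2/9, 13/18)
through B parallel to LM: direction (1, -1); meets VP at X = (4/3, -2/3)
X = V + t·(P−V) with t = 5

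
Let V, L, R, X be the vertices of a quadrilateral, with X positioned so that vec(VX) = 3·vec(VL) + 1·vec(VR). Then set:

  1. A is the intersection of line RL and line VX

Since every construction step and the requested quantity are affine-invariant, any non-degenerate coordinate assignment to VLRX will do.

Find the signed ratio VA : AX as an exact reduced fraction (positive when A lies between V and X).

VA:AX = 1/3

Assign V = (0, 0), L = (1, 0), R = (0, 1), X = (3, 1) — the answer is frame-independent, so this choice is without loss of generality.
1. A is the intersection of line RL and line VX ⇒ A = (3/4, 1/4)
A = V + t·(X−V) with t = 1/4, so VA:AX = t:(1−t) = 1/4:3/4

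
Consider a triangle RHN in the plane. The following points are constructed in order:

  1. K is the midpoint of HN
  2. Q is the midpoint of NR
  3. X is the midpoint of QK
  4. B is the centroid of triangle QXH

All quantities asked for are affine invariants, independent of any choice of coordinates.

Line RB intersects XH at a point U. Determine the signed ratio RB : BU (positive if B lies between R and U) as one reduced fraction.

Set R = (0, 0), H = (1, 0), N = (0, 1); any affine frame gives the same invariant.
1. K is the midpoint of HN ⇒ K = (1/2, 1/2)
2. Q is the midpoint of NR ⇒ Q = (0, 1/2)
3. X is the midpoint of QK ⇒ X = (1/4, 1/2)
4. B is the centroid of triangle QXH ⇒ B = (5/12, 1/3)
line RB meets XH at U = (5/11, 4/11)
B = R + t·(U−R) with t = 11/12, so RB:BU = 11/12:1/12

RB:BU = 11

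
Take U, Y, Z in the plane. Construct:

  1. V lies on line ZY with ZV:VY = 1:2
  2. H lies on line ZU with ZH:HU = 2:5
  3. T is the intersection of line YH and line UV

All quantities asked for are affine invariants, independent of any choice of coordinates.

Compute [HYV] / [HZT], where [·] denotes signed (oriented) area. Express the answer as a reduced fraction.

Work in coordinates with U = (0, 0), Y = (1, 0), Z = (0, 1).
1. V lies on line ZY with ZV:VY = 1:2 ⇒ V = (1/3, 2/3)
2. H lies on line ZU with ZH:HU = 2:5 ⇒ H = (0, 5/7)
3. T is the intersection of line YH and line UV ⇒ T = (5/19, 10/19)
2·[HYV] = 4/21, 2·[HZT] = -10/133
[HYV]:[HZT] = 4/21:-10/133 = -38/15

[HYV]:[HZT] = -38/15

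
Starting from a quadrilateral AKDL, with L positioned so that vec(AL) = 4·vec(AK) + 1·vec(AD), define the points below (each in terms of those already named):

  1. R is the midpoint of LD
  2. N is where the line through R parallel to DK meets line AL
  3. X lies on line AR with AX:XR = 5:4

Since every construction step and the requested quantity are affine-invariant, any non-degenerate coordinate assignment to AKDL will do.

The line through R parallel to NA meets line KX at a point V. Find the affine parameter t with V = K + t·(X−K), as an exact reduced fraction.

t = 27/19

Choose coordinates A = (0, 0), K = (1, 0), D = (0, 1), L = (4, 1).
1. R is the midpoint of LD ⇒ R = (2, 1)
2. N is where the line through R parallel to DK meets line AL ⇒ N = (12/5, 3/5)
3. X lies on line AR with AX:XR = 5:4 ⇒ X = (10/9, 5/9)
through R parallel to NA: direction (-12/5, -3/5); meets KX at V = (22/19, 15/19)
V = K + t·(X−K) with t = 27/19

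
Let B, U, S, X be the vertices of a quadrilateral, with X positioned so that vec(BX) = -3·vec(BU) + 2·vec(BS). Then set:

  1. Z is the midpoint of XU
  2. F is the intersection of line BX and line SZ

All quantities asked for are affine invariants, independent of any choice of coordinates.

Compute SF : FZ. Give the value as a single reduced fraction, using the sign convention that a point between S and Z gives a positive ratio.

SF:FZ = -3

Choose coordinates B = (0, 0), U = (1, 0), S = (0, 1), X = (-3, 2).
1. Z is the midpoint of XU ⇒ Z = (-1, 1)
2. F is the intersection of line BX and line SZ ⇒ F = (-3/2, 1)
F = S + t·(Z−S) with t = 3/2, so SF:FZ = t:(1−t) = 3/2:-1/2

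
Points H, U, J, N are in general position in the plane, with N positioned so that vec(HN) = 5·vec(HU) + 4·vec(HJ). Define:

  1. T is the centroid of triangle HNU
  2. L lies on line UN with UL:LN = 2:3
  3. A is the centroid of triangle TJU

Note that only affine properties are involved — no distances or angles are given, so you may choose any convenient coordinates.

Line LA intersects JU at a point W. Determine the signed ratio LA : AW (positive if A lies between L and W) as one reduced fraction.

LA:AW = 109/35

Choose coordinates H = (0, 0), U = (1, 0), J = (0, 1), N = (5, 4).
1. T is the centroid of triangle HNU ⇒ T = (2, 4/3)
2. L lies on line UN with UL:LN = 2:3 ⇒ L = (13/5, 8/5)
3. A is the centroid of triangle TJU ⇒ A = (1, 7/9)
line LA meets JU at W = (53/109, 56/109)
A = L + t·(W−L) with t = 109/144, so LA:AW = 109/144:35/144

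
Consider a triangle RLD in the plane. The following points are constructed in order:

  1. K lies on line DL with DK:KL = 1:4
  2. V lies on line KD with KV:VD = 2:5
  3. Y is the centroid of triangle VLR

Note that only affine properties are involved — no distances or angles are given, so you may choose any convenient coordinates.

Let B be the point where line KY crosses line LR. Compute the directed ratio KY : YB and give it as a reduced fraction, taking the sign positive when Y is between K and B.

Set R = (0, 0), L = (1, 0), D = (0, 1); any affine frame gives the same invariant.
1. K lies on line DL with DK:KL = 1:4 ⇒ K = (1/5, 4/5)
2. V lies on line KD with KV:VD = 2:5 ⇒ V = (1/7, 6/7)
3. Y is the centroid of triangle VLR ⇒ Y = (8/21, 2/7)
line KY meets LR at B = (13/27, 0)
Y = K + t·(B−K) with t = 9/14, so KY:YB = 9/14:5/14

KY:YB = 9/5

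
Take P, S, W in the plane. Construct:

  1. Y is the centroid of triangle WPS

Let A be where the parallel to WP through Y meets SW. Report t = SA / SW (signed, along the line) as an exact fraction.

Assign P = (0, 0), S = (1, 0), W = (0, 1) — the answer is frame-independent, so this choice is without loss of generality.
1. Y is the centroid of triangle WPS ⇒ Y = (1/3, 1/3)
through Y parallel to WP: direction (0, -1); meets SW at A = (1/3, 2/3)
A = S + t·(W−S) with t = 2/3

t = 2/3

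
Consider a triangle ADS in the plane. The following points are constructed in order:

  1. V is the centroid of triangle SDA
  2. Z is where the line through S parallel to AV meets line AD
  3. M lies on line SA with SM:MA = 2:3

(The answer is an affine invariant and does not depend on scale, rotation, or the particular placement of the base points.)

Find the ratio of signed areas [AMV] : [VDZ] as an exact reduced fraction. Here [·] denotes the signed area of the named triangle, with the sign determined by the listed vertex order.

[AMV]:[VDZ] = 3/10

Set A = (0, 0), D = (1, 0), S = (0, 1); any affine frame gives the same invariant.
1. V is the centroid of triangle SDA ⇒ V = (1/3, 1/3)
2. Z is where the line through S parallel to AV meets line AD ⇒ Z = (-1, 0)
3. M lies on line SA with SM:MA = 2:3 ⇒ M = (0, 3/5)
2·[AMV] = -1/5, 2·[VDZ] = -2/3
[AMV]:[VDZ] = -1/5:-2/3 = 3/10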